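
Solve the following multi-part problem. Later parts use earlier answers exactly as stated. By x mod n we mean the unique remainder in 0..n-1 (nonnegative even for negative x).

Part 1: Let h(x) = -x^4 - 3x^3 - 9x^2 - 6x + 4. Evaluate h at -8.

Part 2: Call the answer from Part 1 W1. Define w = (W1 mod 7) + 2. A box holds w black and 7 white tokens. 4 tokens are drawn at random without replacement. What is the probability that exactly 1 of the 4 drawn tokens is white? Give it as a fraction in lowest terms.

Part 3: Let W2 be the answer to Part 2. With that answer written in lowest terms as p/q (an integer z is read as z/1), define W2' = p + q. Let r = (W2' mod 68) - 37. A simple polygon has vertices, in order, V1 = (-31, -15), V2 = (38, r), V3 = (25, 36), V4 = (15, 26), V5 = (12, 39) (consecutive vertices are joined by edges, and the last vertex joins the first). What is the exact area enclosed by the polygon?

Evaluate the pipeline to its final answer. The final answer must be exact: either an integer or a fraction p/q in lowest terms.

1451

Part 1: -1*(-8)^4 - 3*(-8)^3 - 9*(-8)^2 - 6*(-8)^1 + 4 = (-4096) + (1536) + (-576) + (48) + (4) = -3084; answer -3084
Part 2: W1 = -3084; w = 5; total draws C(12,4) = 495; favorable C(7,1)*C(5,3) = 70; P = 14/99; answer 14/99
Part 3: W2 = 14/99; threaded value p + q = 113; r = 8; cross terms: (-31*8 - 38*-15)=322, (38*36 - 25*8)=1168, (25*26 - 15*36)=110, (15*39 - 12*26)=273, (12*-15 - -31*39)=1029; twice the area = |2902| = 2902; area = 1451; answer 1451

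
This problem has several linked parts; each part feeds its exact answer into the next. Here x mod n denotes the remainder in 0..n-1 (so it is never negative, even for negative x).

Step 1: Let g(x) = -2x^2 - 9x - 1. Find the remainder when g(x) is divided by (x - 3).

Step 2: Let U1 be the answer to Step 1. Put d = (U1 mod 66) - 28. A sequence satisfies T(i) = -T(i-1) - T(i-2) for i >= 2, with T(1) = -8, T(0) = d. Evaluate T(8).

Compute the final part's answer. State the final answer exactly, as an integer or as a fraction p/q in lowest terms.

16

Step 1: remainder = value at the root: -2*(3)^2 - 9*(3)^1 - 1 = (-18) + (-27) + (-1) = -46; answer -46
Step 2: U1 = -46; d = -8; T(2) = -1*(-8) - 1*(-8) = 16; iterating: T(2)=16, T(3)=-8, T(4)=-8, T(5)=16, T(6)=-8, T(7)=-8, T(8)=16; answer 16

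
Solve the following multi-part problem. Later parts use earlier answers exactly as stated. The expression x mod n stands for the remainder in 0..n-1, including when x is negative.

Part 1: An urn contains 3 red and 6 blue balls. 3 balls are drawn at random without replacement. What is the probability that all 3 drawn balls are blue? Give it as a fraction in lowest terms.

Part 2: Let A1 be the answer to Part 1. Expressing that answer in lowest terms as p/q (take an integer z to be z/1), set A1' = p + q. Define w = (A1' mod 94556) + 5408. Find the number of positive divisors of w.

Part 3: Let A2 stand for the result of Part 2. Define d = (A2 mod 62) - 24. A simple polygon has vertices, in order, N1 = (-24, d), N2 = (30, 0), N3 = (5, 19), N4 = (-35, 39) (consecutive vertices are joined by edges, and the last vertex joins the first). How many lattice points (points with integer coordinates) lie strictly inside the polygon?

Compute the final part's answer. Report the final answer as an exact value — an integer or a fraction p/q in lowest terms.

1432

Part 1: total draws C(9,3) = 84; favorable C(6,3) = 20; P = 5/21; answer 5/21
Part 2: A1 = 5/21; threaded value p + q = 26; w = 5434; 5434 = 2 * 11 * 13 * 19; number of divisors = (1+1) * (1+1) * (1+1) * (1+1) = 16; answer 16
Part 3: A2 = 16; d = -8; cross terms: (-24*0 - 30*-8)=240, (30*19 - 5*0)=570, (5*39 - -35*19)=860, (-35*-8 - -24*39)=1216; twice the area = |2886| = 2886; area = 1443; boundary points = 2 + 1 + 20 + 1 = 24; strictly interior points = area - boundary/2 + 1 = 1432; answer 1432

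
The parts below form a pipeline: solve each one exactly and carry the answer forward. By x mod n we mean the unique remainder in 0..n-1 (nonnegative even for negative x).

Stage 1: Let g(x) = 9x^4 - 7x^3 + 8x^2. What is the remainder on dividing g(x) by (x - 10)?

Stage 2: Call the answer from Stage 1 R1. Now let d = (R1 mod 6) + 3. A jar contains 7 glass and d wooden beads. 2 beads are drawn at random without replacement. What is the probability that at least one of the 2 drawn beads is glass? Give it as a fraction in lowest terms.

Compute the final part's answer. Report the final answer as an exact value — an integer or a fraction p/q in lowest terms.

Stage 1: remainder = value at the root: 9*(10)^4 - 7*(10)^3 + 8*(10)^2 = (90000) + (-7000) + (800) = 83800; answer 83800
Stage 2: R1 = 83800; d = 7; total draws C(14,2) = 91; complement C(7,2) = 21; favorable 91 - 21 = 70; P = 10/13; answer 10/13

10/13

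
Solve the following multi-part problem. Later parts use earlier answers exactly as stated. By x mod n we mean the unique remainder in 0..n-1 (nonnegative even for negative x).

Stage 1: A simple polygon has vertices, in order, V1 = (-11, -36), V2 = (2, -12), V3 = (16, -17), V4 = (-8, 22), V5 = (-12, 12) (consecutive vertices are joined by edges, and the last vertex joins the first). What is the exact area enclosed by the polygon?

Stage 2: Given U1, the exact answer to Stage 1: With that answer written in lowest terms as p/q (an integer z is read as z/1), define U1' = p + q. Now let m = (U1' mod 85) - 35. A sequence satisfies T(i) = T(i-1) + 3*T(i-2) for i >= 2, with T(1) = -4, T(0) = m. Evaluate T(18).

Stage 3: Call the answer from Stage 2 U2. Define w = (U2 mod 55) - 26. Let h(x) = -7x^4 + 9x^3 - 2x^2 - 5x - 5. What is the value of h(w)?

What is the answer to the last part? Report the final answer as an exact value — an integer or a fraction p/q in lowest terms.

-129953

Stage 1: cross terms: (-11*-12 - 2*-36)=204, (2*-17 - 16*-12)=158, (16*22 - -8*-17)=216, (-8*12 - -12*22)=168, (-12*-36 - -11*12)=564; twice the area = |1310| = 1310; area = 655; answer 655
Stage 2: U1 = 655; threaded value p + q = 656; m = 26; T(2) = 1*(-4) + 3*(26) = 74; iterating: T(2)=74, T(3)=62, T(4)=284, T(5)=470, T(6)=1322, T(7)=2732, T(8)=6698, T(9)=14894, T(10)=34988, T(11)=79670, T(12)=184634, T(13)=423644, T(14)=977546, T(15)=2248478, T(16)=5181116, T(17)=11926550, T(18)=27469898; answer 27469898
Stage 3: U2 = 27469898; w = 12; -7*(12)^4 + 9*(12)^3 - 2*(12)^2 - 5*(12)^1 - 5 = (-145152) + (15552) + (-288) + (-60) + (-5) = -129953; answer -129953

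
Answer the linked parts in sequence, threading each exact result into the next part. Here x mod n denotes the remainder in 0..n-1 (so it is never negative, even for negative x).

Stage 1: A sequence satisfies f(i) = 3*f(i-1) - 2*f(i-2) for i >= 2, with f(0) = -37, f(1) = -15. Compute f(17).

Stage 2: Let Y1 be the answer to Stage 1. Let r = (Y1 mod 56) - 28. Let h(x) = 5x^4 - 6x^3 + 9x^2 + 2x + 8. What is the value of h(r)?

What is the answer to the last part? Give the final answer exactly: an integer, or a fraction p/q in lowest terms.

Stage 1: f(2) = 3*(-15) - 2*(-37) = 29; iterating: f(2)=29, f(3)=117, f(4)=293, f(5)=645, f(6)=1349, f(7)=2757, f(8)=5573, f(9)=11205, f(10)=22469, f(11)=44997, f(12)=90053, f(13)=180165, f(14)=360389, f(15)=720837, f(16)=1441733, f(17)=2883525; answer 2883525
Stage 2: Y1 = 2883525; r = 1; 5*(1)^4 - 6*(1)^3 + 9*(1)^2 + 2*(1)^1 + 8 = (5) + (-6) + (9) + (2) + (8) = 18; answer 18

18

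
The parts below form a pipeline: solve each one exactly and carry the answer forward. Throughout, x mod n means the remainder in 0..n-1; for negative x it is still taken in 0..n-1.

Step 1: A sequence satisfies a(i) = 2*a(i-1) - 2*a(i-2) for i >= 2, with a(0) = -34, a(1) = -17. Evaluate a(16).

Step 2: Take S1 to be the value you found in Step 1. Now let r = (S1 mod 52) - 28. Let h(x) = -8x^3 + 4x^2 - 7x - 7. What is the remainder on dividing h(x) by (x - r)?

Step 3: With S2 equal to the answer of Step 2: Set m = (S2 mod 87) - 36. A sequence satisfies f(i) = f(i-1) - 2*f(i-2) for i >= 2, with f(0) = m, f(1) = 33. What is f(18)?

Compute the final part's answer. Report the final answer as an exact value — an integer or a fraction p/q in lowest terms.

1179

Step 1: a(2) = 2*(-17) - 2*(-34) = 34; iterating: a(2)=34, a(3)=102, a(4)=136, a(5)=68, a(6)=-136, a(7)=-408, a(8)=-544, a(9)=-272, a(10)=544, a(11)=1632, a(12)=2176, a(13)=1088, a(14)=-2176, a(15)=-6528, a(16)=-8704; answer -8704
Step 2: S1 = -8704; r = 4; remainder = value at the root: -8*(4)^3 + 4*(4)^2 - 7*(4)^1 - 7 = (-512) + (64) + (-28) + (-7) = -483; answer -483
Step 3: S2 = -483; m = 3; f(2) = 1*(33) - 2*(3) = 27; iterating: f(2)=27, f(3)=-39, f(4)=-93, f(5)=-15, f(6)=171, f(7)=201, f(8)=-141, f(9)=-543, f(10)=-261, f(11)=825, f(12)=1347, f(13)=-303, f(14)=-2997, f(15)=-2391, f(16)=3603, f(17)=8385, f(18)=1179; answer 1179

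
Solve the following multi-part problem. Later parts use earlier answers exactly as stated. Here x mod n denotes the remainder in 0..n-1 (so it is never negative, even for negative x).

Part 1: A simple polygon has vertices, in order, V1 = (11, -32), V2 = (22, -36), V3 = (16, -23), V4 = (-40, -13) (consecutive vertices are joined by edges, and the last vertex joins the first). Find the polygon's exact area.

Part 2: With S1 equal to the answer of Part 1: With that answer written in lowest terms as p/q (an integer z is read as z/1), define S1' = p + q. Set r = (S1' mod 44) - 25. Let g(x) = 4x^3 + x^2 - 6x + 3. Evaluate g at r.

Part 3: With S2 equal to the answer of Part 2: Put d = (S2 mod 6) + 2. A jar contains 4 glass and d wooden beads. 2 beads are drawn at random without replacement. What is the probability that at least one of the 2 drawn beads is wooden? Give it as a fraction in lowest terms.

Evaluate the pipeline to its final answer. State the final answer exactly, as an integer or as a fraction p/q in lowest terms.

Part 1: cross terms: (11*-36 - 22*-32)=308, (22*-23 - 16*-36)=70, (16*-13 - -40*-23)=-1128, (-40*-32 - 11*-13)=1423; twice the area = |673| = 673; area = 673/2; answer 673/2
Part 2: S1 = 673/2; threaded value p + q = 675; r = -10; 4*(-10)^3 + 1*(-10)^2 - 6*(-10)^1 + 3 = (-4000) + (100) + (60) + (3) = -3837; answer -3837
Part 3: S2 = -3837; d = 5; total draws C(9,2) = 36; complement C(4,2) = 6; favorable 36 - 6 = 30; P = 5/6; answer 5/6

5/6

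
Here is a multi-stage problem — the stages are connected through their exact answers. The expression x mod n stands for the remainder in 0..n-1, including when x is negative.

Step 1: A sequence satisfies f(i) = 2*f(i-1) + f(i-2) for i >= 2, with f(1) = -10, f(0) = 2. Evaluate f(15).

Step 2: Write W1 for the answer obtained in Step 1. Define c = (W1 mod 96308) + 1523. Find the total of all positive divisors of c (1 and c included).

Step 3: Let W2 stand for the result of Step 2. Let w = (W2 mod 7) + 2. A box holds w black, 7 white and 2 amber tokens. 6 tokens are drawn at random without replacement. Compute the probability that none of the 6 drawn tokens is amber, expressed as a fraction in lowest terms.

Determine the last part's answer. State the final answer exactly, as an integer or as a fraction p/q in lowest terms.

12/35

Step 1: f(2) = 2*(-10) + 1*(2) = -18; iterating: f(2)=-18, f(3)=-46, f(4)=-110, f(5)=-266, f(6)=-642, f(7)=-1550, f(8)=-3742, f(9)=-9034, f(10)=-21810, f(11)=-52654, f(12)=-127118, f(13)=-306890, f(14)=-740898, f(15)=-1788686; answer -1788686
Step 2: W1 = -1788686; c = 42689; 42689 is prime, so its only divisors are 1 and 42689; sigma = 1 + 42689 = 42690; answer 42690
Step 3: W2 = 42690; w = 6; total draws C(15,6) = 5005; favorable C(13,6) = 1716; P = 12/35; answer 12/35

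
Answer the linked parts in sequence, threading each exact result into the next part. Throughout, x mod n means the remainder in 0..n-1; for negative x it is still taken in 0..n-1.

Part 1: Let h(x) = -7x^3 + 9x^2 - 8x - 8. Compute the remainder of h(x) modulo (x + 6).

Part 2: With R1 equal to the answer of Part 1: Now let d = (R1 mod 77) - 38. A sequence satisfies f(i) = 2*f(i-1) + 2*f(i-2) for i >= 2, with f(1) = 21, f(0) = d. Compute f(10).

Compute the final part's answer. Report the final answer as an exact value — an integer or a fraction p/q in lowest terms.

Part 1: remainder = value at the root: -7*(-6)^3 + 9*(-6)^2 - 8*(-6)^1 - 8 = (1512) + (324) + (48) + (-8) = 1876; answer 1876
Part 2: R1 = 1876; d = -10; f(2) = 2*(21) + 2*(-10) = 22; iterating: f(2)=22, f(3)=86, f(4)=216, f(5)=604, f(6)=1640, f(7)=4488, f(8)=12256, f(9)=33488, f(10)=91488; answer 91488

91488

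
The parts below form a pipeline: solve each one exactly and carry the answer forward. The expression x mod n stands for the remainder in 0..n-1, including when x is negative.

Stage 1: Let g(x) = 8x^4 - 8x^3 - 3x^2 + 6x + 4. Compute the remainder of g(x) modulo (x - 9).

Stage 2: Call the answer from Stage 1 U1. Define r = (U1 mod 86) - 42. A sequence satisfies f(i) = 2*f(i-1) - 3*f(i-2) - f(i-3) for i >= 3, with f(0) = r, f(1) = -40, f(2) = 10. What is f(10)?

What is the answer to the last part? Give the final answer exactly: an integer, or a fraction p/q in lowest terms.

15289

Stage 1: remainder = value at the root: 8*(9)^4 - 8*(9)^3 - 3*(9)^2 + 6*(9)^1 + 4 = (52488) + (-5832) + (-243) + (54) + (4) = 46471; answer 46471
Stage 2: U1 = 46471; r = -11; f(3) = 2*(10) - 3*(-40) - 1*(-11) = 151; iterating: f(3)=151, f(4)=312, f(5)=161, f(6)=-765, f(7)=-2325, f(8)=-2516, f(9)=2708, f(10)=15289; answer 15289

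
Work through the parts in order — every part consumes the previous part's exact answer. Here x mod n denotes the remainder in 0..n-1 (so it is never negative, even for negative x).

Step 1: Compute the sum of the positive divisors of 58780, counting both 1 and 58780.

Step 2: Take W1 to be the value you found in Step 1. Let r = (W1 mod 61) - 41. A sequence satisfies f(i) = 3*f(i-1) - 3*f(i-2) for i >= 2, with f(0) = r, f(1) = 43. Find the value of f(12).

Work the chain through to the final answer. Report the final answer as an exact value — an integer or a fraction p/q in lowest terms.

-18225

Step 1: 58780 = 2^2 * 5 * 2939; sigma = (1 + 2 + 4) * (1 + 5) * (1 + 2939) = 7 * 6 * 2940 = 123480; answer 123480
Step 2: W1 = 123480; r = -25; f(2) = 3*(43) - 3*(-25) = 204; iterating: f(2)=204, f(3)=483, f(4)=837, f(5)=1062, f(6)=675, f(7)=-1161, f(8)=-5508, f(9)=-13041, f(10)=-22599, f(11)=-28674, f(12)=-18225; answer -18225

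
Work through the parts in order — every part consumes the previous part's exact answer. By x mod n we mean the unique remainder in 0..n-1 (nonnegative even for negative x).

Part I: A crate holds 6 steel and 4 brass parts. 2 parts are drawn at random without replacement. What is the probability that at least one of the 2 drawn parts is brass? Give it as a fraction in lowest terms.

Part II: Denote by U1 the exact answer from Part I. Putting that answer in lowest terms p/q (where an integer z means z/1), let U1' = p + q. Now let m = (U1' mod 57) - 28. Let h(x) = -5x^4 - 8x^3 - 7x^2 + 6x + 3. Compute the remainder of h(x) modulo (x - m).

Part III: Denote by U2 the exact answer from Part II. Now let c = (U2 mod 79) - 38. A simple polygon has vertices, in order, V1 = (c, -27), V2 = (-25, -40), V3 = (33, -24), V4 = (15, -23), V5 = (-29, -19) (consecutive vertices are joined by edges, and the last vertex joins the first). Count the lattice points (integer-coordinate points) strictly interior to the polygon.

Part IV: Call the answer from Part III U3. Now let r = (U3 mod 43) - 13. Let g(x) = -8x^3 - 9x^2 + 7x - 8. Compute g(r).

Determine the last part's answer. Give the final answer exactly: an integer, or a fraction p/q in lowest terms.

-89394

Part I: total draws C(10,2) = 45; complement C(6,2) = 15; favorable 45 - 15 = 30; P = 2/3; answer 2/3
Part II: U1 = 2/3; threaded value p + q = 5; m = -23; remainder = value at the root: -5*(-23)^4 - 8*(-23)^3 - 7*(-23)^2 + 6*(-23)^1 + 3 = (-1399205) + (97336) + (-3703) + (-138) + (3) = -1305707; answer -1305707
Part III: U2 = -1305707; c = -33; cross terms: (-33*-40 - -25*-27)=645, (-25*-24 - 33*-40)=1920, (33*-23 - 15*-24)=-399, (15*-19 - -29*-23)=-952, (-29*-27 - -33*-19)=156; twice the area = |1370| = 1370; area = 685; boundary points = 1 + 2 + 1 + 4 + 4 = 12; strictly interior points = area - boundary/2 + 1 = 680; answer 680
Part IV: U3 = 680; r = 22; -8*(22)^3 - 9*(22)^2 + 7*(22)^1 - 8 = (-85184) + (-4356) + (154) + (-8) = -89394; answer -89394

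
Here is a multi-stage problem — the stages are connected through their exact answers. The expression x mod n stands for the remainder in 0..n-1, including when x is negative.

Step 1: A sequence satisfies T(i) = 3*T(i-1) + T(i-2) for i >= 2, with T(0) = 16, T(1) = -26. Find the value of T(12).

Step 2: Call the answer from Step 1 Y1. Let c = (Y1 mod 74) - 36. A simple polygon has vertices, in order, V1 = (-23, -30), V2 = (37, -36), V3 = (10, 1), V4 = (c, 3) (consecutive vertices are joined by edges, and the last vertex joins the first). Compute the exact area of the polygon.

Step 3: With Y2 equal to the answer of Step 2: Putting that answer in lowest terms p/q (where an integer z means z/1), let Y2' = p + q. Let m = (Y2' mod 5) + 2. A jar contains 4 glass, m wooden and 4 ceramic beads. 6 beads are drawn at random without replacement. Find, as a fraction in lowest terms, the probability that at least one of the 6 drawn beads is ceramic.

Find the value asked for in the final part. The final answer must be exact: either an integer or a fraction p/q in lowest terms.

209/210

Step 1: T(2) = 3*(-26) + 1*(16) = -62; iterating: T(2)=-62, T(3)=-212, T(4)=-698, T(5)=-2306, T(6)=-7616, T(7)=-25154, T(8)=-83078, T(9)=-274388, T(10)=-906242, T(11)=-2993114, T(12)=-9885584; answer -9885584
Step 2: Y1 = -9885584; c = -34; cross terms: (-23*-36 - 37*-30)=1938, (37*1 - 10*-36)=397, (10*3 - -34*1)=64, (-34*-30 - -23*3)=1089; twice the area = |3488| = 3488; area = 1744; answer 1744
Step 3: Y2 = 1744; threaded value p + q = 1745; m = 2; total draws C(10,6) = 210; complement C(6,6) = 1; favorable 210 - 1 = 209; P = 209/210; answer 209/210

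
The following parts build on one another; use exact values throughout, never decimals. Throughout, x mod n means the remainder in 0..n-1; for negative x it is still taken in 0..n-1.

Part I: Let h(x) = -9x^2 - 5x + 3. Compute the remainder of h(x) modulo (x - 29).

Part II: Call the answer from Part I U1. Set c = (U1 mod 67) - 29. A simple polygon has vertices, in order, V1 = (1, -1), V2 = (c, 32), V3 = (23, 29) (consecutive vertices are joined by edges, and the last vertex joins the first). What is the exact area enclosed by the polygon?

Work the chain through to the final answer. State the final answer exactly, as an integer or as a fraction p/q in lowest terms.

102

Part I: remainder = value at the root: -9*(29)^2 - 5*(29)^1 + 3 = (-7569) + (-145) + (3) = -7711; answer -7711
Part II: U1 = -7711; c = 32; cross terms: (1*32 - 32*-1)=64, (32*29 - 23*32)=192, (23*-1 - 1*29)=-52; twice the area = |204| = 204; area = 102; answer 102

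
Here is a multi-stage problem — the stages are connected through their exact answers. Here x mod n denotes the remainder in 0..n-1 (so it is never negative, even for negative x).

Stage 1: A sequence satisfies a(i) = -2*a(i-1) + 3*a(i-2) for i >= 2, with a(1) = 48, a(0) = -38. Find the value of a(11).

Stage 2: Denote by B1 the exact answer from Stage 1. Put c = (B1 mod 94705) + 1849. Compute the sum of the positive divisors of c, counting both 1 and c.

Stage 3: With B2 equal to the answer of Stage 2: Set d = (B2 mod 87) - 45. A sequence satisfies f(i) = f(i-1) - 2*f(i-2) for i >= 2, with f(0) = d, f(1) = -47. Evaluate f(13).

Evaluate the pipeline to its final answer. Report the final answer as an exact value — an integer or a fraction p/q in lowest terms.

Stage 1: a(2) = -2*(48) + 3*(-38) = -210; iterating: a(2)=-210, a(3)=564, a(4)=-1758, a(5)=5208, a(6)=-15690, a(7)=47004, a(8)=-141078, a(9)=423168, a(10)=-1269570, a(11)=3808644; answer 3808644
Stage 2: B1 = 3808644; c = 22293; 22293 = 3^2 * 2477; sigma = (1 + 3 + 9) * (1 + 2477) = 13 * 2478 = 32214; answer 32214
Stage 3: B2 = 32214; d = -21; f(2) = 1*(-47) - 2*(-21) = -5; iterating: f(2)=-5, f(3)=89, f(4)=99, f(5)=-79, f(6)=-277, f(7)=-119, f(8)=435, f(9)=673, f(10)=-197, f(11)=-1543, f(12)=-1149, f(13)=1937; answer 1937

1937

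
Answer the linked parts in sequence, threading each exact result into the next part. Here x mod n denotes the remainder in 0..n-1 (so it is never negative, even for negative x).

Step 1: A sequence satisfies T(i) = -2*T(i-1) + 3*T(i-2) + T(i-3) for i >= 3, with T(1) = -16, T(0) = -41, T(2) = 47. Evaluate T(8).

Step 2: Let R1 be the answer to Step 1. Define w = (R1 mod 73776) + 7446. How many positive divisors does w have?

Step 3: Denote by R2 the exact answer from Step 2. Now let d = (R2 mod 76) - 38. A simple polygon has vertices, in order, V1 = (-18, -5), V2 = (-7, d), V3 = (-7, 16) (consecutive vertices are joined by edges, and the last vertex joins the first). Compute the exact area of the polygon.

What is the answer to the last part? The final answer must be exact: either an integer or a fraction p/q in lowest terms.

209

Step 1: T(3) = -2*(47) + 3*(-16) + 1*(-41) = -183; iterating: T(3)=-183, T(4)=491, T(5)=-1484, T(6)=4258, T(7)=-12477, T(8)=36244; answer 36244
Step 2: R1 = 36244; w = 43690; 43690 = 2 * 5 * 17 * 257; number of divisors = (1+1) * (1+1) * (1+1) * (1+1) = 16; answer 16
Step 3: R2 = 16; d = -22; cross terms: (-18*-22 - -7*-5)=361, (-7*16 - -7*-22)=-266, (-7*-5 - -18*16)=323; twice the area = |418| = 418; area = 209; answer 209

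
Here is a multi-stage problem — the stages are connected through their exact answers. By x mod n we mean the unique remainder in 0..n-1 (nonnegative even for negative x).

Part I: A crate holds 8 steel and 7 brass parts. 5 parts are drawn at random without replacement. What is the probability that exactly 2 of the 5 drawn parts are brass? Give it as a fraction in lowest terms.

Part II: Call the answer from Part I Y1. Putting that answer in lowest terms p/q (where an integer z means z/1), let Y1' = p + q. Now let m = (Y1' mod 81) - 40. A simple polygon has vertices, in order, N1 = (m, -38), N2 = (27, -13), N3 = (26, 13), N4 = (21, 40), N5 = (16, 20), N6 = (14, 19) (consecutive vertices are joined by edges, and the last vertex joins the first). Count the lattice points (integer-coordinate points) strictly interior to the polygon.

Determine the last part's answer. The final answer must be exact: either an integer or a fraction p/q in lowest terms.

Part I: total draws C(15,5) = 3003; favorable C(7,2)*C(8,3) = 1176; P = 56/143; answer 56/143
Part II: Y1 = 56/143; threaded value p + q = 199; m = -3; cross terms: (-3*-13 - 27*-38)=1065, (27*13 - 26*-13)=689, (26*40 - 21*13)=767, (21*20 - 16*40)=-220, (16*19 - 14*20)=24, (14*-38 - -3*19)=-475; twice the area = |1850| = 1850; area = 925; boundary points = 5 + 1 + 1 + 5 + 1 + 1 = 14; strictly interior points = area - boundary/2 + 1 = 919; answer 919

919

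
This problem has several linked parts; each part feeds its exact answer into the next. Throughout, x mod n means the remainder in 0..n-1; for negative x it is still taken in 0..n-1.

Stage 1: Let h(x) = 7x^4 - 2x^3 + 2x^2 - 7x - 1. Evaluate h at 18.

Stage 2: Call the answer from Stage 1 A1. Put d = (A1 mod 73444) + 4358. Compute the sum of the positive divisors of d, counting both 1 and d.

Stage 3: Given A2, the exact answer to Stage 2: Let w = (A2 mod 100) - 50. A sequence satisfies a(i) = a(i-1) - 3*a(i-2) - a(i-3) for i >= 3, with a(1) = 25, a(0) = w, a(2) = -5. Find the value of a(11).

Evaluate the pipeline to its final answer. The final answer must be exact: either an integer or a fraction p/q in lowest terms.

Stage 1: 7*(18)^4 - 2*(18)^3 + 2*(18)^2 - 7*(18)^1 - 1 = (734832) + (-11664) + (648) + (-126) + (-1) = 723689; answer 723689
Stage 2: A1 = 723689; d = 67051; 67051 = 19 * 3529; sigma = (1 + 19) * (1 + 3529) = 20 * 3530 = 70600; answer 70600
Stage 3: A2 = 70600; w = -50; a(3) = 1*(-5) - 3*(25) - 1*(-50) = -30; iterating: a(3)=-30, a(4)=-40, a(5)=55, a(6)=205, a(7)=80, a(8)=-590, a(9)=-1035, a(10)=655, a(11)=4350; answer 4350

4350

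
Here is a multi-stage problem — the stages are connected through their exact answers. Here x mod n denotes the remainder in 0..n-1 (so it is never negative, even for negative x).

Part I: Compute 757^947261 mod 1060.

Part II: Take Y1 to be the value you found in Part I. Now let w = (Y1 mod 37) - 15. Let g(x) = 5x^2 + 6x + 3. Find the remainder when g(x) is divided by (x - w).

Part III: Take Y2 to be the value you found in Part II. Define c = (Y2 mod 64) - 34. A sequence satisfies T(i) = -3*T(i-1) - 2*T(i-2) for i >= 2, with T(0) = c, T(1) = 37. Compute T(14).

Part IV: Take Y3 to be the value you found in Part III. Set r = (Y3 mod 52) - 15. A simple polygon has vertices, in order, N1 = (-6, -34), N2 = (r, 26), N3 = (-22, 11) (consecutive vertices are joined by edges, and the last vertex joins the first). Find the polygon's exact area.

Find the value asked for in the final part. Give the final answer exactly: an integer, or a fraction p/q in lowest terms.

Part I: squarings mod 1060: 757^1=757, 757^2=649, 757^4=381, 757^8=1001, 757^16=301, 757^32=501, 757^64=841, 757^128=261, 757^256=281, 757^512=521, 757^1024=81, 757^2048=201, 757^4096=121, 757^8192=861, 757^16384=381, 757^32768=1001, 757^65536=301, 757^131072=501, 757^262144=841, 757^524288=261; 757^947261 = 757^1 * 757^4 * 757^8 * 757^16 * 757^32 * 757^1024 * 757^4096 * 757^8192 * 757^16384 * 757^131072 * 757^262144 * 757^524288 = 937 (mod 1060); answer 937
Part II: Y1 = 937; w = -3; remainder = value at the root: 5*(-3)^2 + 6*(-3)^1 + 3 = (45) + (-18) + (3) = 30; answer 30
Part III: Y2 = 30; c = -4; T(2) = -3*(37) - 2*(-4) = -103; iterating: T(2)=-103, T(3)=235, T(4)=-499, T(5)=1027, T(6)=-2083, T(7)=4195, T(8)=-8419, T(9)=16867, T(10)=-33763, T(11)=67555, T(12)=-135139, T(13)=270307, T(14)=-540643; answer -540643
Part IV: Y3 = -540643; r = -14; cross terms: (-6*26 - -14*-34)=-632, (-14*11 - -22*26)=418, (-22*-34 - -6*11)=814; twice the area = |600| = 600; area = 300; answer 300

300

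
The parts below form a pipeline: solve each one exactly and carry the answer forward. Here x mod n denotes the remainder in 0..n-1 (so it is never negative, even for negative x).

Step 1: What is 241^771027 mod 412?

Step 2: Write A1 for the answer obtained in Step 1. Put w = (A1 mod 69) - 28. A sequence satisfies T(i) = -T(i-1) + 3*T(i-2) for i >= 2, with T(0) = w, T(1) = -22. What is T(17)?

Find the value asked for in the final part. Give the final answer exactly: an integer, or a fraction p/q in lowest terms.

Step 1: squarings mod 412: 241^1=241, 241^2=401, 241^4=121, 241^8=221, 241^16=225, 241^32=361, 241^64=129, 241^128=161, 241^256=377, 241^512=401, 241^1024=121, 241^2048=221, 241^4096=225, 241^8192=361, 241^16384=129, 241^32768=161, 241^65536=377, 241^131072=401, 241^262144=121, 241^524288=221; 241^771027 = 241^1 * 241^2 * 241^16 * 241^64 * 241^128 * 241^256 * 241^512 * 241^16384 * 241^32768 * 241^65536 * 241^131072 * 241^524288 = 113 (mod 412); answer 113
Step 2: A1 = 113; w = 16; T(2) = -1*(-22) + 3*(16) = 70; iterating: T(2)=70, T(3)=-136, T(4)=346, T(5)=-754, T(6)=1792, T(7)=-4054, T(8)=9430, T(9)=-21592, T(10)=49882, T(11)=-114658, T(12)=264304, T(13)=-608278, T(14)=1401190, T(15)=-3226024, T(16)=7429594, T(17)=-17107666; answer -17107666

-17107666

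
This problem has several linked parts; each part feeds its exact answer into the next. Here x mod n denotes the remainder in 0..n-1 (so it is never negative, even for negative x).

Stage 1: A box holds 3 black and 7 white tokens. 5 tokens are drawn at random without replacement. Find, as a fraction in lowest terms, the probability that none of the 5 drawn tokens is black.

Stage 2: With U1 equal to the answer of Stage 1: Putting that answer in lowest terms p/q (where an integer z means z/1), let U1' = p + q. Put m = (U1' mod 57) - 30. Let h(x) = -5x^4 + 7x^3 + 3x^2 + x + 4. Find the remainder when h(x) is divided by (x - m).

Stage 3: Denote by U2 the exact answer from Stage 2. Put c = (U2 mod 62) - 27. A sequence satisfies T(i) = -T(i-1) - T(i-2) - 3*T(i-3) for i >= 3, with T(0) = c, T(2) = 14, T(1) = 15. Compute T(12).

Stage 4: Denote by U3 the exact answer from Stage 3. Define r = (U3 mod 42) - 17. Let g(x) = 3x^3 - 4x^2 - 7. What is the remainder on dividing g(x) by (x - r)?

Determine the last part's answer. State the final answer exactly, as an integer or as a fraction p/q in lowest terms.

Stage 1: total draws C(10,5) = 252; favorable C(7,5) = 21; P = 1/12; answer 1/12
Stage 2: U1 = 1/12; threaded value p + q = 13; m = -17; remainder = value at the root: -5*(-17)^4 + 7*(-17)^3 + 3*(-17)^2 + 1*(-17)^1 + 4 = (-417605) + (-34391) + (867) + (-17) + (4) = -451142; answer -451142
Stage 3: U2 = -451142; c = 5; T(3) = -1*(14) - 1*(15) - 3*(5) = -44; iterating: T(3)=-44, T(4)=-15, T(5)=17, T(6)=130, T(7)=-102, T(8)=-79, T(9)=-209, T(10)=594, T(11)=-148, T(12)=181; answer 181
Stage 4: U3 = 181; r = -4; remainder = value at the root: 3*(-4)^3 - 4*(-4)^2 - 7 = (-192) + (-64) + (-7) = -263; answer -263

-263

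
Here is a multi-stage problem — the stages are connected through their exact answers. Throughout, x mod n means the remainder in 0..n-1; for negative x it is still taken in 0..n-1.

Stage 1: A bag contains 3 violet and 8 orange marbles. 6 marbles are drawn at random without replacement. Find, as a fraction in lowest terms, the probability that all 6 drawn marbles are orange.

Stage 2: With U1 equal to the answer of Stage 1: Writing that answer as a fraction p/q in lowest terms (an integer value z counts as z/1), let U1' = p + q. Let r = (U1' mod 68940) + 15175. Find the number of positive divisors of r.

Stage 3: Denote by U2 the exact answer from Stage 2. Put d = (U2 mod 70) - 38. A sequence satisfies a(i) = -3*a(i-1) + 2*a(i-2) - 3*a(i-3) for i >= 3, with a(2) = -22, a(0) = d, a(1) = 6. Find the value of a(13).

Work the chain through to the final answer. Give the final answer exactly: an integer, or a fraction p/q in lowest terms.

Stage 1: total draws C(11,6) = 462; favorable C(8,6) = 28; P = 2/33; answer 2/33
Stage 2: U1 = 2/33; threaded value p + q = 35; r = 15210; 15210 = 2 * 3^2 * 5 * 13^2; number of divisors = (1+1) * (2+1) * (1+1) * (2+1) = 36; answer 36
Stage 3: U2 = 36; d = -2; a(3) = -3*(-22) + 2*(6) - 3*(-2) = 84; iterating: a(3)=84, a(4)=-314, a(5)=1176, a(6)=-4408, a(7)=16518, a(8)=-61898, a(9)=231954, a(10)=-869212, a(11)=3257238, a(12)=-12206000, a(13)=45740112; answer 45740112

45740112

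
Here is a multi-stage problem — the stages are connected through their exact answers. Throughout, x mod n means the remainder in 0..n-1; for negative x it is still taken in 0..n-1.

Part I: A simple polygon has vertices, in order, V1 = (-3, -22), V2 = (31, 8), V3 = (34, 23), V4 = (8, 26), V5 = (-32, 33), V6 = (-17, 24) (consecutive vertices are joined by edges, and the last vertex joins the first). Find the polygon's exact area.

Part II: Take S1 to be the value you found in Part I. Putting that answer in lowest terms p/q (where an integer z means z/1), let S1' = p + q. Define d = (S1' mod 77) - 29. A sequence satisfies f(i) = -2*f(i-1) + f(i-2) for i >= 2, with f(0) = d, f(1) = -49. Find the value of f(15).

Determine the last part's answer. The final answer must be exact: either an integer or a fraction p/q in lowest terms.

-9475443

Part I: cross terms: (-3*8 - 31*-22)=658, (31*23 - 34*8)=441, (34*26 - 8*23)=700, (8*33 - -32*26)=1096, (-32*24 - -17*33)=-207, (-17*-22 - -3*24)=446; twice the area = |3134| = 3134; area = 1567; answer 1567
Part II: S1 = 1567; threaded value p + q = 1568; d = -1; f(2) = -2*(-49) + 1*(-1) = 97; iterating: f(2)=97, f(3)=-243, f(4)=583, f(5)=-1409, f(6)=3401, f(7)=-8211, f(8)=19823, f(9)=-47857, f(10)=115537, f(11)=-278931, f(12)=673399, f(13)=-1625729, f(14)=3924857, f(15)=-9475443; answer -9475443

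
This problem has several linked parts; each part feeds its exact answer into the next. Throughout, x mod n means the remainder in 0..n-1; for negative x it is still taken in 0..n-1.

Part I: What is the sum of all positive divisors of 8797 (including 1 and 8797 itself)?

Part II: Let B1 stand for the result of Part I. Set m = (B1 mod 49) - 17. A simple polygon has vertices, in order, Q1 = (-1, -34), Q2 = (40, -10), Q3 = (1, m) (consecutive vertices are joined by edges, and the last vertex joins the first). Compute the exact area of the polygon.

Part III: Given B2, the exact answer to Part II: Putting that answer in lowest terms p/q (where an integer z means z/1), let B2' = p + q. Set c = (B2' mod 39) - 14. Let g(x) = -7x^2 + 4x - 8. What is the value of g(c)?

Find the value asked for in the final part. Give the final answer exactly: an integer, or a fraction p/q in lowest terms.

Part I: 8797 = 19 * 463; sigma = (1 + 19) * (1 + 463) = 20 * 464 = 9280; answer 9280
Part II: B1 = 9280; m = 2; cross terms: (-1*-10 - 40*-34)=1370, (40*2 - 1*-10)=90, (1*-34 - -1*2)=-32; twice the area = |1428| = 1428; area = 714; answer 714
Part III: B2 = 714; threaded value p + q = 715; c = -1; -7*(-1)^2 + 4*(-1)^1 - 8 = (-7) + (-4) + (-8) = -19; answer -19

-19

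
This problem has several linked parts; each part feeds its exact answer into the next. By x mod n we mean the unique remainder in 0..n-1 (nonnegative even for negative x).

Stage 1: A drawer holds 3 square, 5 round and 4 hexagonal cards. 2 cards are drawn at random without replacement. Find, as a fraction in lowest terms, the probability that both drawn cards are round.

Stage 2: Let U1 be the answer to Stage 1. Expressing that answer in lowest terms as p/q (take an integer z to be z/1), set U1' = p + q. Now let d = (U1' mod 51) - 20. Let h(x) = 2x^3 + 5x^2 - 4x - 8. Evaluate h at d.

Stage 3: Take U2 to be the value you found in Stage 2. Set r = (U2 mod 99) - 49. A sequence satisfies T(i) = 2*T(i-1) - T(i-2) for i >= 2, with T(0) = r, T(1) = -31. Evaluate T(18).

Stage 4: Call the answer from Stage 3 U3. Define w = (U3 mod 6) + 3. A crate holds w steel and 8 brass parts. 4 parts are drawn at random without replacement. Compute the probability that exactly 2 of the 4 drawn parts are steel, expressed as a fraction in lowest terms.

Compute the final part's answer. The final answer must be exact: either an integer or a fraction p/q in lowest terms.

14/55

Stage 1: total draws C(12,2) = 66; favorable C(5,2) = 10; P = 5/33; answer 5/33
Stage 2: U1 = 5/33; threaded value p + q = 38; d = 18; 2*(18)^3 + 5*(18)^2 - 4*(18)^1 - 8 = (11664) + (1620) + (-72) + (-8) = 13204; answer 13204
Stage 3: U2 = 13204; r = -12; T(2) = 2*(-31) - 1*(-12) = -50; iterating: T(2)=-50, T(3)=-69, T(4)=-88, T(5)=-107, T(6)=-126, T(7)=-145, T(8)=-164, T(9)=-183, T(10)=-202, T(11)=-221, T(12)=-240, T(13)=-259, T(14)=-278, T(15)=-297, T(16)=-316, T(17)=-335, T(18)=-354; answer -354
Stage 4: U3 = -354; w = 3; total draws C(11,4) = 330; favorable C(3,2)*C(8,2) = 84; P = 14/55; answer 14/55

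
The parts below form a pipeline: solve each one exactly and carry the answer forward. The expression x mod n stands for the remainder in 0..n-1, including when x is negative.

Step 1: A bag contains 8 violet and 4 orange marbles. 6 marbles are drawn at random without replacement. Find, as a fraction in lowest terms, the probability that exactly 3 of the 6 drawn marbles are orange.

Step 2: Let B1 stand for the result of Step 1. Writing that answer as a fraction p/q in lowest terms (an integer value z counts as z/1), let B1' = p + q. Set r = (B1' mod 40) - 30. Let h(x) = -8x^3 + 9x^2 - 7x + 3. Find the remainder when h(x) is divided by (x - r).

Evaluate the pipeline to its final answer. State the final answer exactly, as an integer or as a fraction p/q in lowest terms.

Step 1: total draws C(12,6) = 924; favorable C(4,3)*C(8,3) = 224; P = 8/33; answer 8/33
Step 2: B1 = 8/33; threaded value p + q = 41; r = -29; remainder = value at the root: -8*(-29)^3 + 9*(-29)^2 - 7*(-29)^1 + 3 = (195112) + (7569) + (203) + (3) = 202887; answer 202887

202887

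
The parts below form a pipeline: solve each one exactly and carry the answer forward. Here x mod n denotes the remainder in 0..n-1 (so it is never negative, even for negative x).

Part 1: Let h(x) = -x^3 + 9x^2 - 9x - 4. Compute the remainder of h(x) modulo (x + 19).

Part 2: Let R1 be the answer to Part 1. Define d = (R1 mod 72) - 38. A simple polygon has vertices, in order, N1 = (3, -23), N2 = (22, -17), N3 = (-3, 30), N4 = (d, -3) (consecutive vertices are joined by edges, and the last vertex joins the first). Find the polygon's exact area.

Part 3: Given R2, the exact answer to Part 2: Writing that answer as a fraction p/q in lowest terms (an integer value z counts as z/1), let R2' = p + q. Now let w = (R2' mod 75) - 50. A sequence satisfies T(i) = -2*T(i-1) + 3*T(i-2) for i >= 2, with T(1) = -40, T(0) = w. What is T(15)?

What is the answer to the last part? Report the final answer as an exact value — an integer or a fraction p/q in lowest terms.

-35872300

Part 1: remainder = value at the root: -1*(-19)^3 + 9*(-19)^2 - 9*(-19)^1 - 4 = (6859) + (3249) + (171) + (-4) = 10275; answer 10275
Part 2: R1 = 10275; d = 13; cross terms: (3*-17 - 22*-23)=455, (22*30 - -3*-17)=609, (-3*-3 - 13*30)=-381, (13*-23 - 3*-3)=-290; twice the area = |393| = 393; area = 393/2; answer 393/2
Part 3: R2 = 393/2; threaded value p + q = 395; w = -30; T(2) = -2*(-40) + 3*(-30) = -10; iterating: T(2)=-10, T(3)=-100, T(4)=170, T(5)=-640, T(6)=1790, T(7)=-5500, T(8)=16370, T(9)=-49240, T(10)=147590, T(11)=-442900, T(12)=1328570, T(13)=-3985840, T(14)=11957390, T(15)=-35872300; answer -35872300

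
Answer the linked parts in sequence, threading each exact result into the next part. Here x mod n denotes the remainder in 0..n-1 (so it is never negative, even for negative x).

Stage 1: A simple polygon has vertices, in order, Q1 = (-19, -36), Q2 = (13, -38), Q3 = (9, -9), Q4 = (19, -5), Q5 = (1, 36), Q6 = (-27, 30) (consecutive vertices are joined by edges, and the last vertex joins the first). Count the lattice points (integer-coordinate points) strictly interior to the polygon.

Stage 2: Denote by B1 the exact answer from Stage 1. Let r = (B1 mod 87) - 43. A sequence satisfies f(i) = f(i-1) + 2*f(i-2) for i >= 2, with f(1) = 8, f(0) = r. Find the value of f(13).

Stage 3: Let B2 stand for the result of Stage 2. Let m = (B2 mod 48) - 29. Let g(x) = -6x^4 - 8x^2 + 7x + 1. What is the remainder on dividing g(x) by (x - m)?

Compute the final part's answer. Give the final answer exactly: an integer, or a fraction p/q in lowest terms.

Stage 1: cross terms: (-19*-38 - 13*-36)=1190, (13*-9 - 9*-38)=225, (9*-5 - 19*-9)=126, (19*36 - 1*-5)=689, (1*30 - -27*36)=1002, (-27*-36 - -19*30)=1542; twice the area = |4774| = 4774; area = 2387; boundary points = 2 + 1 + 2 + 1 + 2 + 2 = 10; strictly interior points = area - boundary/2 + 1 = 2383; answer 2383
Stage 2: B1 = 2383; r = -9; f(2) = 1*(8) + 2*(-9) = -10; iterating: f(2)=-10, f(3)=6, f(4)=-14, f(5)=-2, f(6)=-30, f(7)=-34, f(8)=-94, f(9)=-162, f(10)=-350, f(11)=-674, f(12)=-1374, f(13)=-2722; answer -2722
Stage 3: B2 = -2722; m = -15; remainder = value at the root: -6*(-15)^4 - 8*(-15)^2 + 7*(-15)^1 + 1 = (-303750) + (-1800) + (-105) + (1) = -305654; answer -305654

-305654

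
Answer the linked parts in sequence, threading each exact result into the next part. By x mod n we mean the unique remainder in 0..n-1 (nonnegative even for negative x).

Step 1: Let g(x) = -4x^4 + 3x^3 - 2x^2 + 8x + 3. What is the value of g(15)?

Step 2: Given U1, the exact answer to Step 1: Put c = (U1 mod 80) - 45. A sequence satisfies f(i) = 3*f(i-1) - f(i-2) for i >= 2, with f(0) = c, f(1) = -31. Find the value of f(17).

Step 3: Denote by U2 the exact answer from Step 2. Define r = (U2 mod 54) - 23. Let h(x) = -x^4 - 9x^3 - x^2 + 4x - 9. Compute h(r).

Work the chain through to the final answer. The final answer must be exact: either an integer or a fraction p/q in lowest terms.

Step 1: -4*(15)^4 + 3*(15)^3 - 2*(15)^2 + 8*(15)^1 + 3 = (-202500) + (10125) + (-450) + (120) + (3) = -192702; answer -192702
Step 2: U1 = -192702; c = -27; f(2) = 3*(-31) - 1*(-27) = -66; iterating: f(2)=-66, f(3)=-167, f(4)=-435, f(5)=-1138, f(6)=-2979, f(7)=-7799, f(8)=-20418, f(9)=-53455, f(10)=-139947, f(11)=-366386, f(12)=-959211, f(13)=-2511247, f(14)=-6574530, f(15)=-17212343, f(16)=-45062499, f(17)=-117975154; answer -117975154
Step 3: U2 = -117975154; r = 27; -1*(27)^4 - 9*(27)^3 - 1*(27)^2 + 4*(27)^1 - 9 = (-531441) + (-177147) + (-729) + (108) + (-9) = -709218; answer -709218

-709218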